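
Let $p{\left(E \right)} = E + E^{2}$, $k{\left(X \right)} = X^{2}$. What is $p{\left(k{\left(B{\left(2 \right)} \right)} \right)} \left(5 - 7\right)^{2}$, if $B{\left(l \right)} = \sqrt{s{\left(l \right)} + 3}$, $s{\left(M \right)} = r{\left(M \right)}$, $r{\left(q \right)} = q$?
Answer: $120$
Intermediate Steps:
$s{\left(M \right)} = M$
$B{\left(l \right)} = \sqrt{3 + l}$ ($B{\left(l \right)} = \sqrt{l + 3} = \sqrt{3 + l}$)
$p{\left(k{\left(B{\left(2 \right)} \right)} \right)} \left(5 - 7\right)^{2} = \left(\sqrt{3 + 2}\right)^{2} \left(1 + \left(\sqrt{3 + 2}\right)^{2}\right) \left(5 - 7\right)^{2} = \left(\sqrt{5}\right)^{2} \left(1 + \left(\sqrt{5}\right)^{2}\right) \left(-2\right)^{2} = 5 \left(1 + 5\right) 4 = 5 \cdot 6 \cdot 4 = 30 \cdot 4 = 120$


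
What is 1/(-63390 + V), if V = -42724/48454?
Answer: -24227/1535770892 ≈ -1.5775e-5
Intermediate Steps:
V = -21362/24227 (V = -42724*1/48454 = -21362/24227 ≈ -0.88174)
1/(-63390 + V) = 1/(-63390 - 21362/24227) = 1/(-1535770892/24227) = -24227/1535770892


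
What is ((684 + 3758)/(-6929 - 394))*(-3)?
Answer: 4442/2441 ≈ 1.8197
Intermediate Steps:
((684 + 3758)/(-6929 - 394))*(-3) = (4442/(-7323))*(-3) = (4442*(-1/7323))*(-3) = -4442/7323*(-3) = 4442/2441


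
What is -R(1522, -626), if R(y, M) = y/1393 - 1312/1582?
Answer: -41442/157409 ≈ -0.26328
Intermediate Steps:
R(y, M) = -656/791 + y/1393 (R(y, M) = y*(1/1393) - 1312*1/1582 = y/1393 - 656/791 = -656/791 + y/1393)
-R(1522, -626) = -(-656/791 + (1/1393)*1522) = -(-656/791 + 1522/1393) = -1*41442/157409 = -41442/157409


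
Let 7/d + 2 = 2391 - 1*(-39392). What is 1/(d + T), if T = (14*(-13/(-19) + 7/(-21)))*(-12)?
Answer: -41781/2462873 ≈ -0.016964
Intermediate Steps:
d = 7/41781 (d = 7/(-2 + (2391 - 1*(-39392))) = 7/(-2 + (2391 + 39392)) = 7/(-2 + 41783) = 7/41781 ≈ 0.00016754)
T = -1120/19 (T = (14*(-13*(-1/19) + 7*(-1/21)))*(-12) = (14*(13/19 - 1/3))*(-12) = (14*(20/57))*(-12) = (280/57)*(-12) = -1120/19 ≈ -58.947)
1/(d + T) = 1/(7/41781 - 1120/19) = 1/(-2462873/41781) = -41781/2462873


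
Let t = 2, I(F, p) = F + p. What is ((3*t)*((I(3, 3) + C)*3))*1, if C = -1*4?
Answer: 36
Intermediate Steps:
C = -4
((3*t)*((I(3, 3) + C)*3))*1 = ((3*2)*(((3 + 3) - 4)*3))*1 = (6*((6 - 4)*3))*1 = (6*(2*3))*1 = (6*6)*1 = 36*1 = 36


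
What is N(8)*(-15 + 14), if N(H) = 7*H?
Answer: -56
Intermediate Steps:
N(8)*(-15 + 14) = (7*8)*(-15 + 14) = 56*(-1) = -56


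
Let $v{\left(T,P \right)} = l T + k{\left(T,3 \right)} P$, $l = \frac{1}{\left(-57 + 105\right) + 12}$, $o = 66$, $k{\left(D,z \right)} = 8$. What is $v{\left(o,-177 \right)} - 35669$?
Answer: $- \frac{370839}{10} \approx -37084.0$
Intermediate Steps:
$l = \frac{1}{60}$ ($l = \frac{1}{48 + 12} = \frac{1}{60} \approx 0.016667$)
$v{\left(T,P \right)} = 8 P + \frac{T}{60}$ ($v{\left(T,P \right)} = \frac{T}{60} + 8 P = 8 P + \frac{T}{60}$)
$v{\left(o,-177 \right)} - 35669 = \left(8 \left(-177\right) + \frac{1}{60} \cdot 66\right) - 35669 = \left(-1416 + \frac{11}{10}\right) - 35669 = - \frac{14149}{10} - 35669 = - \frac{370839}{10}$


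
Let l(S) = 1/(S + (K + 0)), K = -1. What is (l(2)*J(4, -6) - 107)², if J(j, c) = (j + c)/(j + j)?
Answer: 184041/16 ≈ 11503.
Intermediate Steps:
J(j, c) = (c + j)/(2*j) (J(j, c) = (c + j)/((2*j)) = (c + j)*(1/(2*j)) = (c + j)/(2*j))
l(S) = 1/(-1 + S) (l(S) = 1/(S + (-1 + 0)) = 1/(S - 1) = 1/(-1 + S))
(l(2)*J(4, -6) - 107)² = (((½)*(-6 + 4)/4)/(-1 + 2) - 107)² = (((½)*(¼)*(-2))/1 - 107)² = (1*(-¼) - 107)² = (-¼ - 107)² = (-429/4)² = 184041/16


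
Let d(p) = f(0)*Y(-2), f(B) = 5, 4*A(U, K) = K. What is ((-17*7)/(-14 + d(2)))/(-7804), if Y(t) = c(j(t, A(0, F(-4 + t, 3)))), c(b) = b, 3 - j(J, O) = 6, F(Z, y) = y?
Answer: -119/226316 ≈ -0.00052581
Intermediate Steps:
A(U, K) = K/4
j(J, O) = -3 (j(J, O) = 3 - 1*6 = 3 - 6 = -3)
Y(t) = -3
d(p) = -15 (d(p) = 5*(-3) = -15)
((-17*7)/(-14 + d(2)))/(-7804) = ((-17*7)/(-14 - 15))/(-7804) = -119/(-29)*(-1/7804) = -119*(-1/29)*(-1/7804) = (119/29)*(-1/7804) = -119/226316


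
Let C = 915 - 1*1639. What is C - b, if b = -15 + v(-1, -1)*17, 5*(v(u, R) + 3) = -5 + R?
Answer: -3188/5 ≈ -637.60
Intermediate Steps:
v(u, R) = -4 + R/5 (v(u, R) = -3 + (-5 + R)/5 = -3 + (-1 + R/5) = -4 + R/5)
b = -432/5 (b = -15 + (-4 + (1/5)*(-1))*17 = -15 + (-4 - 1/5)*17 = -15 - 21/5*17 = -15 - 357/5 = -432/5 ≈ -86.400)
C = -724 (C = 915 - 1639 = -724)
C - b = -724 - 1*(-432/5) = -724 + 432/5 = -3188/5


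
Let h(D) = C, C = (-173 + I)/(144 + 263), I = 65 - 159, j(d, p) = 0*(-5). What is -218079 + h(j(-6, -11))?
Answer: -88758420/407 ≈ -2.1808e+5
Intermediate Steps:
j(d, p) = 0
I = -94
C = -267/407 (C = (-173 - 94)/(144 + 263) = -267/407 ≈ -0.65602)
h(D) = -267/407
-218079 + h(j(-6, -11)) = -218079 - 267/407 = -88758420/407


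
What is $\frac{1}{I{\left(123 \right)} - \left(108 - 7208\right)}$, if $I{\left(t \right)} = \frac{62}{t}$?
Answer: $\frac{123}{873362} \approx 0.00014084$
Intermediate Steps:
$\frac{1}{I{\left(123 \right)} - \left(108 - 7208\right)} = \frac{1}{\frac{62}{123} - \left(108 - 7208\right)} = \frac{1}{62 \cdot \frac{1}{123} - \left(108 - 7208\right)} = \frac{1}{\frac{62}{123} - -7100} = \frac{1}{\frac{62}{123} + 7100} = \frac{1}{\frac{873362}{123}} = \frac{123}{873362}$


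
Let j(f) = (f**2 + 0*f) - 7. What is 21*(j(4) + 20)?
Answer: 609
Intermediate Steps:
j(f) = -7 + f**2 (j(f) = (f**2 + 0) - 7 = f**2 - 7 = -7 + f**2)
21*(j(4) + 20) = 21*((-7 + 4**2) + 20) = 21*((-7 + 16) + 20) = 21*(9 + 20) = 21*29 = 609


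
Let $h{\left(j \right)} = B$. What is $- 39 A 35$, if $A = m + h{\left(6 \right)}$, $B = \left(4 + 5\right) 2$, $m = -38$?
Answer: $27300$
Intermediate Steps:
$B = 18$ ($B = 9 \cdot 2 = 18$)
$h{\left(j \right)} = 18$
$A = -20$ ($A = -38 + 18 = -20$)
$- 39 A 35 = \left(-39\right) \left(-20\right) 35 = 780 \cdot 35 = 27300$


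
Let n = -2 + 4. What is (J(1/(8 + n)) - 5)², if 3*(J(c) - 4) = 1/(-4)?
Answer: 169/144 ≈ 1.1736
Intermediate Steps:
n = 2
J(c) = 47/12 (J(c) = 4 + (1/(-4))/3 = 4 + (1*(-¼))/3 = 4 + (⅓)*(-¼) = 4 - 1/12 = 47/12)
(J(1/(8 + n)) - 5)² = (47/12 - 5)² = (-13/12)² = 169/144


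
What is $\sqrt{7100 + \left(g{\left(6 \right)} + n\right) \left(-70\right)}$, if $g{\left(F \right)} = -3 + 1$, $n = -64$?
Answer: $2 \sqrt{2930} \approx 108.26$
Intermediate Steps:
$g{\left(F \right)} = -2$
$\sqrt{7100 + \left(g{\left(6 \right)} + n\right) \left(-70\right)} = \sqrt{7100 + \left(-2 - 64\right) \left(-70\right)} = \sqrt{7100 - -4620} = \sqrt{7100 + 4620} = \sqrt{11720} = 2 \sqrt{2930}$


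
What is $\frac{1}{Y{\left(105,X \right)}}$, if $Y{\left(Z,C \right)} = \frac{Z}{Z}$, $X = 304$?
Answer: $1$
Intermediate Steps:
$Y{\left(Z,C \right)} = 1$
$\frac{1}{Y{\left(105,X \right)}} = 1^{-1} = 1$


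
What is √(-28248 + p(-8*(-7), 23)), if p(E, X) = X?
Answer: 5*I*√1129 ≈ 168.0*I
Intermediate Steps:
√(-28248 + p(-8*(-7), 23)) = √(-28248 + 23) = √(-28225) = 5*I*√1129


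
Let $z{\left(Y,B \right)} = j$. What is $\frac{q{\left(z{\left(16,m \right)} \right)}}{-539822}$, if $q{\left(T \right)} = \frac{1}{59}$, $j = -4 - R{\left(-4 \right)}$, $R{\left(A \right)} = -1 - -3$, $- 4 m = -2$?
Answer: $- \frac{1}{31849498} \approx -3.1398 \cdot 10^{-8}$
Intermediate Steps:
$m = \frac{1}{2}$ ($m = \left(- \frac{1}{4}\right) \left(-2\right) = \frac{1}{2} \approx 0.5$)
$R{\left(A \right)} = 2$ ($R{\left(A \right)} = -1 + 3 = 2$)
$j = -6$ ($j = -4 - 2 = -6$)
$z{\left(Y,B \right)} = -6$
$q{\left(T \right)} = \frac{1}{59}$
$\frac{q{\left(z{\left(16,m \right)} \right)}}{-539822} = \frac{1}{59 \left(-539822\right)} = \frac{1}{59} \left(- \frac{1}{539822}\right) = - \frac{1}{31849498}$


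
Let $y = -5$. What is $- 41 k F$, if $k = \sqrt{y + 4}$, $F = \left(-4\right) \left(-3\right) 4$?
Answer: $- 1968 i \approx - 1968.0 i$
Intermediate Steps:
$F = 48$ ($F = 12 \cdot 4 = 48$)
$k = i$ ($k = \sqrt{-5 + 4} = \sqrt{-1} = i \approx 1.0 i$)
$- 41 k F = - 41 i 48 = - 1968 i$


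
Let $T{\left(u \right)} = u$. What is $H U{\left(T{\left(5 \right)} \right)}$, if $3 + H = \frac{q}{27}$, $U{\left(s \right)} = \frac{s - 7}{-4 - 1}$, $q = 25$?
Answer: $- \frac{112}{135} \approx -0.82963$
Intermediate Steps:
$U{\left(s \right)} = \frac{7}{5} - \frac{s}{5}$ ($U{\left(s \right)} = \frac{-7 + s}{-5} = \left(-7 + s\right) \left(- \frac{1}{5}\right) = \frac{7}{5} - \frac{s}{5}$)
$H = - \frac{56}{27}$ ($H = -3 + \frac{25}{27} = - \frac{56}{27} \approx -2.0741$)
$H U{\left(T{\left(5 \right)} \right)} = - \frac{56 \left(\frac{7}{5} - 1\right)}{27} = \left(- \frac{56}{27}\right) \frac{2}{5} = - \frac{112}{135}$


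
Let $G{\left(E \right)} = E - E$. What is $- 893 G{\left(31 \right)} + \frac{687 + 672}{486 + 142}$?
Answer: $\frac{1359}{628} \approx 2.164$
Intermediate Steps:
$G{\left(E \right)} = 0$
$- 893 G{\left(31 \right)} + \frac{687 + 672}{486 + 142} = \left(-893\right) 0 + \frac{687 + 672}{486 + 142} = 0 + \frac{1359}{628} = \frac{1359}{628}$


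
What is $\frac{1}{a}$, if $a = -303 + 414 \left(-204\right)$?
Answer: $- \frac{1}{84759} \approx -1.1798 \cdot 10^{-5}$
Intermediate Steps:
$a = -84759$ ($a = -303 - 84456 = -84759$)
$\frac{1}{a} = \frac{1}{-84759} = - \frac{1}{84759}$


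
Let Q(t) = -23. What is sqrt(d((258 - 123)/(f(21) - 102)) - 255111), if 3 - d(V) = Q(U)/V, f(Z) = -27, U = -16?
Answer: I*sqrt(57404245)/15 ≈ 505.1*I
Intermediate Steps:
d(V) = 3 + 23/V (d(V) = 3 - (-23)/V = 3 + 23/V)
sqrt(d((258 - 123)/(f(21) - 102)) - 255111) = sqrt((3 + 23/(((258 - 123)/(-27 - 102)))) - 255111) = sqrt((3 + 23/((135/(-129)))) - 255111) = sqrt((3 + 23/((135*(-1/129)))) - 255111) = sqrt((3 + 23/(-45/43)) - 255111) = sqrt((3 + 23*(-43/45)) - 255111) = sqrt((3 - 989/45) - 255111) = sqrt(-854/45 - 255111) = sqrt(-11480849/45) = I*sqrt(57404245)/15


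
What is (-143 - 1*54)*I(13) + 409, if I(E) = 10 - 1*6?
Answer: -379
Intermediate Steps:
I(E) = 4 (I(E) = 10 - 6 = 4)
(-143 - 1*54)*I(13) + 409 = (-143 - 1*54)*4 + 409 = (-143 - 54)*4 + 409 = -197*4 + 409 = -788 + 409 = -379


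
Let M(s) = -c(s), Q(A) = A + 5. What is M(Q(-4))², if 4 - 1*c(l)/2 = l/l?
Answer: 36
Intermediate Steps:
Q(A) = 5 + A
c(l) = 6 (c(l) = 8 - 2*l/l = 8 - 2*1 = 8 - 2 = 6)
M(s) = -6 (M(s) = -1*6 = -6)
M(Q(-4))² = (-6)² = 36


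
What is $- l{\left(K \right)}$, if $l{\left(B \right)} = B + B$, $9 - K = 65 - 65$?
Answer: $-18$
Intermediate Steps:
$K = 9$ ($K = 9 - \left(65 - 65\right) = 9 - 0 = 9 + 0 = 9$)
$l{\left(B \right)} = 2 B$
$- l{\left(K \right)} = - 2 \cdot 9 = \left(-1\right) 18 = -18$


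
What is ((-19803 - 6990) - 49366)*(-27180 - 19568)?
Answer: 3560280932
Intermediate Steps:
((-19803 - 6990) - 49366)*(-27180 - 19568) = (-26793 - 49366)*(-46748) = -76159*(-46748) = 3560280932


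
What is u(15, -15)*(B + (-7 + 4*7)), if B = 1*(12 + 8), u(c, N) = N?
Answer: -615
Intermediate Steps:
B = 20 (B = 1*20 = 20)
u(15, -15)*(B + (-7 + 4*7)) = -15*(20 + (-7 + 4*7)) = -15*(20 + (-7 + 28)) = -15*(20 + 21) = -15*41 = -615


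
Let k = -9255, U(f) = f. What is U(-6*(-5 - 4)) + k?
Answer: -9201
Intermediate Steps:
U(-6*(-5 - 4)) + k = -6*(-5 - 4) - 9255 = -6*(-9) - 9255 = 54 - 9255 = -9201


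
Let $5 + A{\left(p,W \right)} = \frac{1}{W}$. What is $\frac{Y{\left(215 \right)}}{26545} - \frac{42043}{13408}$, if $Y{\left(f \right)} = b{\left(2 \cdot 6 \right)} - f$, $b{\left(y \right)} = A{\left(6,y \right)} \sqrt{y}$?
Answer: $- \frac{223782831}{71183072} - \frac{59 \sqrt{3}}{159270} \approx -3.1444$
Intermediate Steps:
$A{\left(p,W \right)} = -5 + \frac{1}{W}$
$b{\left(y \right)} = \sqrt{y} \left(-5 + \frac{1}{y}\right)$ ($b{\left(y \right)} = \left(-5 + \frac{1}{y}\right) \sqrt{y} = \sqrt{y} \left(-5 + \frac{1}{y}\right)$)
$Y{\left(f \right)} = - f - \frac{59 \sqrt{3}}{6}$ ($Y{\left(f \right)} = \frac{1 - 5 \cdot 2 \cdot 6}{2 \sqrt{3}} - f = \frac{1 - 60}{2 \sqrt{3}} - f = \frac{\sqrt{3}}{6} \left(1 - 60\right) - f = \frac{\sqrt{3}}{6} \left(-59\right) - f = - \frac{59 \sqrt{3}}{6} - f = - f - \frac{59 \sqrt{3}}{6}$)
$\frac{Y{\left(215 \right)}}{26545} - \frac{42043}{13408} = \frac{\left(-1\right) 215 - \frac{59 \sqrt{3}}{6}}{26545} - \frac{42043}{13408} = \left(-215 - \frac{59 \sqrt{3}}{6}\right) \frac{1}{26545} - \frac{42043}{13408} = \left(- \frac{43}{5309} - \frac{59 \sqrt{3}}{159270}\right) - \frac{42043}{13408} = - \frac{223782831}{71183072} - \frac{59 \sqrt{3}}{159270}$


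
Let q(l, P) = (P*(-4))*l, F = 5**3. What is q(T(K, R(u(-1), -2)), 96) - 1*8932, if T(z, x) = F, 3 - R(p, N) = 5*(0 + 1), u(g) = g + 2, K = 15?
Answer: -56932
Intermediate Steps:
u(g) = 2 + g
F = 125
R(p, N) = -2 (R(p, N) = 3 - 5*(0 + 1) = 3 - 5 = -2)
T(z, x) = 125
q(l, P) = -4*P*l (q(l, P) = (-4*P)*l = -4*P*l)
q(T(K, R(u(-1), -2)), 96) - 1*8932 = -4*96*125 - 1*8932 = -48000 - 8932 = -56932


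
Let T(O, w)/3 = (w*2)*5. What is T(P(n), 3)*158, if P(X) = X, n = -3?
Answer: 14220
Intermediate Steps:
T(O, w) = 30*w (T(O, w) = 3*((w*2)*5) = 3*((2*w)*5) = 3*(10*w) = 30*w)
T(P(n), 3)*158 = (30*3)*158 = 90*158 = 14220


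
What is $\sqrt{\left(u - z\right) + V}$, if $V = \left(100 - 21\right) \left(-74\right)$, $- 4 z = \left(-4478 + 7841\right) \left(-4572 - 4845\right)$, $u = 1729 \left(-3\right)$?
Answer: $\frac{i \sqrt{31713503}}{2} \approx 2815.7 i$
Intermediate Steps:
$u = -5187$
$z = \frac{31669371}{4}$ ($z = - \frac{\left(-4478 + 7841\right) \left(-4572 - 4845\right)}{4} = - \frac{3363 \left(-9417\right)}{4} = \left(- \frac{1}{4}\right) \left(-31669371\right) = \frac{31669371}{4} \approx 7.9173 \cdot 10^{6}$)
$V = -5846$ ($V = 79 \left(-74\right) = -5846$)
$\sqrt{\left(u - z\right) + V} = \sqrt{\left(-5187 - \frac{31669371}{4}\right) - 5846} = \sqrt{- \frac{31690119}{4} - 5846} = \sqrt{- \frac{31713503}{4}} = \frac{i \sqrt{31713503}}{2}$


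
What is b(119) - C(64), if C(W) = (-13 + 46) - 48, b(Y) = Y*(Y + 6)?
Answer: 14890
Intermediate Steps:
b(Y) = Y*(6 + Y)
C(W) = -15 (C(W) = 33 - 48 = -15)
b(119) - C(64) = 119*(6 + 119) - 1*(-15) = 119*125 + 15 = 14875 + 15 = 14890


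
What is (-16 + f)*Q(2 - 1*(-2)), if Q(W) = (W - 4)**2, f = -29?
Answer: 0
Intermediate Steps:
Q(W) = (-4 + W)**2
(-16 + f)*Q(2 - 1*(-2)) = (-16 - 29)*(-4 + (2 - 1*(-2)))**2 = -45*(-4 + (2 + 2))**2 = -45*(-4 + 4)**2 = -45*0**2 = -45*0 = 0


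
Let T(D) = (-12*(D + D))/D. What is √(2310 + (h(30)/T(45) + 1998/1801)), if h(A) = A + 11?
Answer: √1078671680106/21612 ≈ 48.056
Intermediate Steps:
h(A) = 11 + A
T(D) = -24 (T(D) = (-24*D)/D = -24)
√(2310 + (h(30)/T(45) + 1998/1801)) = √(2310 + ((11 + 30)/(-24) + 1998/1801)) = √(2310 + (41*(-1/24) + 1998*(1/1801))) = √(2310 + (-41/24 + 1998/1801)) = √(2310 - 25889/43224) = √(99821551/43224) = √1078671680106/21612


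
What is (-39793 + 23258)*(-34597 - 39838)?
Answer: 1230782725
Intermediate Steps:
(-39793 + 23258)*(-34597 - 39838) = -16535*(-74435) = 1230782725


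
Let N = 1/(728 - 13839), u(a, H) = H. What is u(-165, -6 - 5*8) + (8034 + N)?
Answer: 104730667/13111 ≈ 7988.0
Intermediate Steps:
N = -1/13111 (N = 1/(-13111) = -1/13111 ≈ -7.6272e-5)
u(-165, -6 - 5*8) + (8034 + N) = (-6 - 5*8) + (8034 - 1/13111) = (-6 - 40) + 105333773/13111 = -46 + 105333773/13111 = 104730667/13111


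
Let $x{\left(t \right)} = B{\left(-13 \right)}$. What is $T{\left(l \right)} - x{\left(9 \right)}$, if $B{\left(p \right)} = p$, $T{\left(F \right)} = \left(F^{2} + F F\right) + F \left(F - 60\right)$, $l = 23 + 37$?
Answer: $7213$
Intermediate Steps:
$l = 60$
$T{\left(F \right)} = 2 F^{2} + F \left(-60 + F\right)$ ($T{\left(F \right)} = \left(F^{2} + F^{2}\right) + F \left(-60 + F\right) = 2 F^{2} + F \left(-60 + F\right)$)
$x{\left(t \right)} = -13$
$T{\left(l \right)} - x{\left(9 \right)} = 3 \cdot 60 \left(-20 + 60\right) - -13 = 3 \cdot 60 \cdot 40 + 13 = 7200 + 13 = 7213$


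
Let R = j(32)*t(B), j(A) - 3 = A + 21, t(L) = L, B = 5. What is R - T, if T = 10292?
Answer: -10012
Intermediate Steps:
j(A) = 24 + A (j(A) = 3 + (A + 21) = 3 + (21 + A) = 24 + A)
R = 280 (R = (24 + 32)*5 = 56*5 = 280)
R - T = 280 - 1*10292 = 280 - 10292 = -10012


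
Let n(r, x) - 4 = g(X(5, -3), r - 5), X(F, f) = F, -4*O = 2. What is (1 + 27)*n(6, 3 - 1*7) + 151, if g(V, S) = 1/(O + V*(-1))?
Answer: 2837/11 ≈ 257.91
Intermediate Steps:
O = -1/2 (O = -1/4*2 = -1/2 ≈ -0.50000)
g(V, S) = 1/(-1/2 - V) (g(V, S) = 1/(-1/2 + V*(-1)) = 1/(-1/2 - V))
n(r, x) = 42/11 (n(r, x) = 4 - 2/(1 + 2*5) = 4 - 2/(1 + 10) = 4 - 2/11 = 42/11)
(1 + 27)*n(6, 3 - 1*7) + 151 = (1 + 27)*(42/11) + 151 = 28*(42/11) + 151 = 1176/11 + 151 = 2837/11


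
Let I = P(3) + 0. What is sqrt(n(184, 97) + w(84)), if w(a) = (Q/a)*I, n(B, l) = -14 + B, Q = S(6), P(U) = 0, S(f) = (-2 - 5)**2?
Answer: sqrt(170) ≈ 13.038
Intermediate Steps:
S(f) = 49 (S(f) = (-7)**2 = 49)
Q = 49
I = 0 (I = 0 + 0 = 0)
w(a) = 0 (w(a) = (49/a)*0 = 0)
sqrt(n(184, 97) + w(84)) = sqrt((-14 + 184) + 0) = sqrt(170 + 0) = sqrt(170)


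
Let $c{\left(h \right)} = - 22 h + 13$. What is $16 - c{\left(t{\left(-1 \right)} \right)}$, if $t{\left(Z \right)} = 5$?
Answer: $113$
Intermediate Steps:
$c{\left(h \right)} = 13 - 22 h$
$16 - c{\left(t{\left(-1 \right)} \right)} = 16 - \left(13 - 110\right) = 16 - -97 = 16 + 97 = 113$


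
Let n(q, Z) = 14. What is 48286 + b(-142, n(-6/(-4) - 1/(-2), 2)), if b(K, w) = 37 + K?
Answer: 48181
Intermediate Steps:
48286 + b(-142, n(-6/(-4) - 1/(-2), 2)) = 48286 + (37 - 142) = 48286 - 105 = 48181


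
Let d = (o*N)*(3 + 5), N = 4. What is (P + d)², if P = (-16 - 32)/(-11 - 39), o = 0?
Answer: 576/625 ≈ 0.92160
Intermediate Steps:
P = 24/25 (P = -48/(-50) = -48*(-1/50) = 24/25 ≈ 0.96000)
d = 0 (d = (0*4)*(3 + 5) = 0*8 = 0)
(P + d)² = (24/25 + 0)² = (24/25)² = 576/625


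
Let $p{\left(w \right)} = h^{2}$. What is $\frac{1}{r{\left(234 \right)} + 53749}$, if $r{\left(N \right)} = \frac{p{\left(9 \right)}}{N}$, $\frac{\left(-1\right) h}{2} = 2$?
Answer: $\frac{117}{6288641} \approx 1.8605 \cdot 10^{-5}$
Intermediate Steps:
$h = -4$ ($h = \left(-2\right) 2 = -4$)
$p{\left(w \right)} = 16$ ($p{\left(w \right)} = \left(-4\right)^{2} = 16$)
$r{\left(N \right)} = \frac{16}{N}$
$\frac{1}{r{\left(234 \right)} + 53749} = \frac{1}{\frac{16}{234} + 53749} = \frac{1}{16 \cdot \frac{1}{234} + 53749} = \frac{1}{\frac{8}{117} + 53749} = \frac{1}{\frac{6288641}{117}} = \frac{117}{6288641}$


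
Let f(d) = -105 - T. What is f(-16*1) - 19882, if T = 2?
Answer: -19989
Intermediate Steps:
f(d) = -107 (f(d) = -105 - 1*2 = -105 - 2 = -107)
f(-16*1) - 19882 = -107 - 19882 = -19989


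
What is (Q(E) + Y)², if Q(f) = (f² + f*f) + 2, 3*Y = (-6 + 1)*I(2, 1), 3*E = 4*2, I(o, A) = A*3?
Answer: 10201/81 ≈ 125.94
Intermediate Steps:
I(o, A) = 3*A
E = 8/3 (E = (4*2)/3 = (⅓)*8 = 8/3 ≈ 2.6667)
Y = -5 (Y = ((-6 + 1)*(3*1))/3 = (-5*3)/3 = (⅓)*(-15) = -5)
Q(f) = 2 + 2*f² (Q(f) = (f² + f²) + 2 = 2*f² + 2 = 2 + 2*f²)
(Q(E) + Y)² = ((2 + 2*(8/3)²) - 5)² = ((2 + 2*(64/9)) - 5)² = ((2 + 128/9) - 5)² = (146/9 - 5)² = (101/9)² = 10201/81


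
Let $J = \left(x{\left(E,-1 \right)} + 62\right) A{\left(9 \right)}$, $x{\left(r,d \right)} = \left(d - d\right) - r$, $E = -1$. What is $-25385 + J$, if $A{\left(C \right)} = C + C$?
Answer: $-24251$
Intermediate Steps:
$x{\left(r,d \right)} = - r$ ($x{\left(r,d \right)} = 0 - r = - r$)
$A{\left(C \right)} = 2 C$
$J = 1134$ ($J = \left(\left(-1\right) \left(-1\right) + 62\right) 2 \cdot 9 = \left(1 + 62\right) 18 = 63 \cdot 18 = 1134$)
$-25385 + J = -25385 + 1134 = -24251$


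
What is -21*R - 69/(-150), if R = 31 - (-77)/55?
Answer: -33997/50 ≈ -679.94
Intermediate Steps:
R = 162/5 (R = 31 - (-77)/55 = 31 - 1*(-7/5) = 31 + 7/5 = 162/5 ≈ 32.400)
-21*R - 69/(-150) = -21*162/5 - 69/(-150) = -3402/5 - 69*(-1/150) = -3402/5 + 23/50 = -33997/50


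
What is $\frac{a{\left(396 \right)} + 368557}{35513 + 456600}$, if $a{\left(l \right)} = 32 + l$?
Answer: $\frac{368985}{492113} \approx 0.7498$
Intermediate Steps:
$\frac{a{\left(396 \right)} + 368557}{35513 + 456600} = \frac{\left(32 + 396\right) + 368557}{35513 + 456600} = \frac{428 + 368557}{492113} = 368985 \cdot \frac{1}{492113} = \frac{368985}{492113}$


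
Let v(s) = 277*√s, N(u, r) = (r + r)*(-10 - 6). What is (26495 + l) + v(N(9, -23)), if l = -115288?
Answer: -88793 + 1108*√46 ≈ -81278.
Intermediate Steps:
N(u, r) = -32*r (N(u, r) = (2*r)*(-16) = -32*r)
(26495 + l) + v(N(9, -23)) = (26495 - 115288) + 277*√(-32*(-23)) = -88793 + 277*√736 = -88793 + 277*(4*√46) = -88793 + 1108*√46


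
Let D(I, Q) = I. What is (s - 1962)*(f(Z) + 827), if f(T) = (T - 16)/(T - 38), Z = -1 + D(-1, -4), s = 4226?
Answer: 9366734/5 ≈ 1.8733e+6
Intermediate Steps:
Z = -2 (Z = -1 - 1 = -2)
f(T) = (-16 + T)/(-38 + T)
(s - 1962)*(f(Z) + 827) = (4226 - 1962)*((-16 - 2)/(-38 - 2) + 827) = 2264*(-18/(-40) + 827) = 2264*(-1/40*(-18) + 827) = 2264*(9/20 + 827) = 2264*(16549/20) = 9366734/5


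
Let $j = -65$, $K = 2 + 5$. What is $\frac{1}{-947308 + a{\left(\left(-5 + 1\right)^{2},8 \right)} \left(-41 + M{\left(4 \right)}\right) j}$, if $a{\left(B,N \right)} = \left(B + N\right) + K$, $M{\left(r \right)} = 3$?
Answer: $- \frac{1}{870738} \approx -1.1485 \cdot 10^{-6}$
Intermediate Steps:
$K = 7$
$a{\left(B,N \right)} = 7 + B + N$ ($a{\left(B,N \right)} = \left(B + N\right) + 7 = 7 + B + N$)
$\frac{1}{-947308 + a{\left(\left(-5 + 1\right)^{2},8 \right)} \left(-41 + M{\left(4 \right)}\right) j} = \frac{1}{-947308 + \left(7 + \left(-5 + 1\right)^{2} + 8\right) \left(-41 + 3\right) \left(-65\right)} = \frac{1}{-947308 + \left(7 + \left(-4\right)^{2} + 8\right) \left(-38\right) \left(-65\right)} = \frac{1}{-947308 + \left(7 + 16 + 8\right) \left(-38\right) \left(-65\right)} = \frac{1}{-947308 + 31 \left(-38\right) \left(-65\right)} = \frac{1}{-947308 - -76570} = \frac{1}{-947308 + 76570} = \frac{1}{-870738} = - \frac{1}{870738}$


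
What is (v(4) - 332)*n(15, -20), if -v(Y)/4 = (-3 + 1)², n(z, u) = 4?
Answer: -1392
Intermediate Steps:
v(Y) = -16 (v(Y) = -4*(-3 + 1)² = -4*(-2)² = -4*4 = -16)
(v(4) - 332)*n(15, -20) = (-16 - 332)*4 = -348*4 = -1392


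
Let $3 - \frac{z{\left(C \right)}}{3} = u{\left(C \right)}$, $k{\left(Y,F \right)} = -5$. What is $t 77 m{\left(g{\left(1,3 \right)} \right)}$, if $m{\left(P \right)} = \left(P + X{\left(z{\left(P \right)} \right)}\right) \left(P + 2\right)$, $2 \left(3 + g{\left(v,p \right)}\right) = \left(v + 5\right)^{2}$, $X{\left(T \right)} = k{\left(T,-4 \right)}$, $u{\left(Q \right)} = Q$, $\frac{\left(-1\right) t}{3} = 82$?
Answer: $-3220140$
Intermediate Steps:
$t = -246$ ($t = \left(-3\right) 82 = -246$)
$z{\left(C \right)} = 9 - 3 C$
$X{\left(T \right)} = -5$
$g{\left(v,p \right)} = -3 + \frac{\left(5 + v\right)^{2}}{2}$ ($g{\left(v,p \right)} = -3 + \frac{\left(v + 5\right)^{2}}{2} = -3 + \frac{\left(5 + v\right)^{2}}{2}$)
$m{\left(P \right)} = \left(-5 + P\right) \left(2 + P\right)$ ($m{\left(P \right)} = \left(P - 5\right) \left(P + 2\right) = \left(-5 + P\right) \left(2 + P\right)$)
$t 77 m{\left(g{\left(1,3 \right)} \right)} = \left(-246\right) 77 \left(-10 + \left(-3 + \frac{\left(5 + 1\right)^{2}}{2}\right)^{2} - 3 \left(-3 + \frac{\left(5 + 1\right)^{2}}{2}\right)\right) = - 18942 \left(-10 + \left(-3 + \frac{6^{2}}{2}\right)^{2} - 3 \left(-3 + \frac{6^{2}}{2}\right)\right) = - 18942 \left(-10 + \left(-3 + \frac{1}{2} \cdot 36\right)^{2} - 3 \left(-3 + \frac{1}{2} \cdot 36\right)\right) = - 18942 \left(-10 + \left(-3 + 18\right)^{2} - 3 \left(-3 + 18\right)\right) = - 18942 \left(-10 + 15^{2} - 45\right) = - 18942 \left(-10 + 225 - 45\right) = \left(-18942\right) 170 = -3220140$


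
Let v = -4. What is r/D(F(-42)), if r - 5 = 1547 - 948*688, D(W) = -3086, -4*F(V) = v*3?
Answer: 325336/1543 ≈ 210.85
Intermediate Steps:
F(V) = 3 (F(V) = -(-1)*3 = -¼*(-12) = 3)
r = -650672 (r = 5 + (1547 - 948*688) = 5 + (1547 - 652224) = 5 - 650677 = -650672)
r/D(F(-42)) = -650672/(-3086) = -650672*(-1/3086) = 325336/1543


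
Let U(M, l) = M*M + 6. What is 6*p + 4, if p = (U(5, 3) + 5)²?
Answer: 7780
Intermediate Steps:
U(M, l) = 6 + M² (U(M, l) = M² + 6 = 6 + M²)
p = 1296 (p = ((6 + 5²) + 5)² = ((6 + 25) + 5)² = (31 + 5)² = 36² = 1296)
6*p + 4 = 6*1296 + 4 = 7776 + 4 = 7780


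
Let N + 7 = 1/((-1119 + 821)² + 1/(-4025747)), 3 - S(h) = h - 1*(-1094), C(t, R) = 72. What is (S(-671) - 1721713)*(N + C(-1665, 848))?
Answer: -40018345268618962966/357502436587 ≈ -1.1194e+8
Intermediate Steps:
S(h) = -1091 - h (S(h) = 3 - (h - 1*(-1094)) = 3 - (h + 1094) = 3 - (1094 + h) = 3 + (-1094 - h) = -1091 - h)
N = -2502513030362/357502436587 (N = -7 + 1/((-1119 + 821)² + 1/(-4025747)) = -7 + 1/((-298)² - 1/4025747) = -7 + 1/(88804 - 1/4025747) = -7 + 1/(357502436587/4025747) = -7 + 4025747/357502436587 = -2502513030362/357502436587 ≈ -7.0000)
(S(-671) - 1721713)*(N + C(-1665, 848)) = ((-1091 - 1*(-671)) - 1721713)*(-2502513030362/357502436587 + 72) = ((-1091 + 671) - 1721713)*(23237662403902/357502436587) = (-420 - 1721713)*(23237662403902/357502436587) = -1722133*23237662403902/357502436587 = -40018345268618962966/357502436587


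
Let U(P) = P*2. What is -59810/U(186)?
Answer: -29905/186 ≈ -160.78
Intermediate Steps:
U(P) = 2*P
-59810/U(186) = -59810/(2*186) = -59810/372 = -59810*1/372 = -29905/186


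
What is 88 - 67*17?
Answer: -1051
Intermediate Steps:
88 - 67*17 = 88 - 1139 = -1051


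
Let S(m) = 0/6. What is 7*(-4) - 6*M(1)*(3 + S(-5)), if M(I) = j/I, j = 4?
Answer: -100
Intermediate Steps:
S(m) = 0 (S(m) = 0*(⅙) = 0)
M(I) = 4/I
7*(-4) - 6*M(1)*(3 + S(-5)) = 7*(-4) - 6*4/1*(3 + 0) = -28 - 6*4*1*3 = -28 - 24*3 = -28 - 6*12 = -28 - 72 = -100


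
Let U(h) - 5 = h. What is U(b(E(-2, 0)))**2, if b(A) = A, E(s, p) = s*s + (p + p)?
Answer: 81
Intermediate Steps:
E(s, p) = s**2 + 2*p
U(h) = 5 + h
U(b(E(-2, 0)))**2 = (5 + ((-2)**2 + 2*0))**2 = (5 + (4 + 0))**2 = (5 + 4)**2 = 9**2 = 81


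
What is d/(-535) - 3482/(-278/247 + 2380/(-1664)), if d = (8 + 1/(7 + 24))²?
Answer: 14148631143079/10386041135 ≈ 1362.3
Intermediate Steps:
d = 62001/961 (d = (8 + 1/31)² = (249/31)² = 62001/961 ≈ 64.517)
d/(-535) - 3482/(-278/247 + 2380/(-1664)) = (62001/961)/(-535) - 3482/(-278/247 + 2380/(-1664)) = (62001/961)*(-1/535) - 3482/(-278*1/247 + 2380*(-1/1664)) = -62001/514135 - 3482/(-278/247 - 595/416) = -62001/514135 - 3482/(-20201/7904) = -62001/514135 - 3482*(-7904/20201) = -62001/514135 + 27521728/20201 = 14148631143079/10386041135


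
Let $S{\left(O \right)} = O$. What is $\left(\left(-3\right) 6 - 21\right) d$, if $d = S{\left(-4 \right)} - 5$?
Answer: $351$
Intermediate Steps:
$d = -9$ ($d = -4 - 5 = -9$)
$\left(\left(-3\right) 6 - 21\right) d = \left(\left(-3\right) 6 - 21\right) \left(-9\right) = \left(-18 - 21\right) \left(-9\right) = \left(-39\right) \left(-9\right) = 351$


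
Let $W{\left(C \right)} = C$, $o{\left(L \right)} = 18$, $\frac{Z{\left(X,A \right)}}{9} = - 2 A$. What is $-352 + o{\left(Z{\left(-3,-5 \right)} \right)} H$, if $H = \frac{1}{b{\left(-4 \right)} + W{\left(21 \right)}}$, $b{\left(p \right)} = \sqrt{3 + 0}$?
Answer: $- \frac{25633}{73} - \frac{3 \sqrt{3}}{73} \approx -351.21$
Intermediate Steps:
$Z{\left(X,A \right)} = - 18 A$ ($Z{\left(X,A \right)} = 9 \left(- 2 A\right) = - 18 A$)
$b{\left(p \right)} = \sqrt{3}$
$H = \frac{1}{21 + \sqrt{3}}$ ($H = \frac{1}{\sqrt{3} + 21} = \frac{1}{21 + \sqrt{3}} \approx 0.043991$)
$-352 + o{\left(Z{\left(-3,-5 \right)} \right)} H = -352 + 18 \left(\frac{7}{146} - \frac{\sqrt{3}}{438}\right) = -352 + \left(\frac{63}{73} - \frac{3 \sqrt{3}}{73}\right) = - \frac{25633}{73} - \frac{3 \sqrt{3}}{73}$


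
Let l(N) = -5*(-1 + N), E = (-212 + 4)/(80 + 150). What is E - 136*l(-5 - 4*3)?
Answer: -1407704/115 ≈ -12241.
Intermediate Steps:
E = -104/115 (E = -208/230 = -208*1/230 = -104/115 ≈ -0.90435)
l(N) = 5 - 5*N
E - 136*l(-5 - 4*3) = -104/115 - 136*(5 - 5*(-5 - 4*3)) = -104/115 - 136*(5 - 5*(-5 - 12)) = -104/115 - 136*(5 - 5*(-17)) = -104/115 - 136*(5 + 85) = -104/115 - 136*90 = -104/115 - 12240 = -1407704/115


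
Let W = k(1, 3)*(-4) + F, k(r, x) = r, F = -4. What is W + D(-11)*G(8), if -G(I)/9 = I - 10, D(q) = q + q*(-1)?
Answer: -8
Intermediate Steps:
D(q) = 0 (D(q) = q - q = 0)
G(I) = 90 - 9*I (G(I) = -9*(I - 10) = -9*(-10 + I) = 90 - 9*I)
W = -8 (W = 1*(-4) - 4 = -4 - 4 = -8)
W + D(-11)*G(8) = -8 + 0*(90 - 9*8) = -8 + 0*(90 - 72) = -8 + 0*18 = -8 + 0 = -8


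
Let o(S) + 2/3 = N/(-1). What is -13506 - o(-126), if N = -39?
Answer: -40633/3 ≈ -13544.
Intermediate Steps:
o(S) = 115/3 (o(S) = -⅔ - 39/(-1) = -⅔ - 39*(-1) = -⅔ + 39 = 115/3)
-13506 - o(-126) = -13506 - 1*115/3 = -13506 - 115/3 = -40633/3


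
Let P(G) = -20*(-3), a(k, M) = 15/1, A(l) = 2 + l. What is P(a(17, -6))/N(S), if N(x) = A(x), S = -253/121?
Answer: -660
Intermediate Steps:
S = -23/11 (S = -253*1/121 = -23/11 ≈ -2.0909)
N(x) = 2 + x
a(k, M) = 15 (a(k, M) = 15*1 = 15)
P(G) = 60
P(a(17, -6))/N(S) = 60/(2 - 23/11) = 60/(-1/11) = 60*(-11) = -660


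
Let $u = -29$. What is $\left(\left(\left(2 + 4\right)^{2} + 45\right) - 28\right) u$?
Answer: $-1537$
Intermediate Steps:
$\left(\left(\left(2 + 4\right)^{2} + 45\right) - 28\right) u = \left(\left(\left(2 + 4\right)^{2} + 45\right) - 28\right) \left(-29\right) = \left(\left(6^{2} + 45\right) - 28\right) \left(-29\right) = \left(\left(36 + 45\right) - 28\right) \left(-29\right) = \left(81 - 28\right) \left(-29\right) = 53 \left(-29\right) = -1537$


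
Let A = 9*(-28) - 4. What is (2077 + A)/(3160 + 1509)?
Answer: 1821/4669 ≈ 0.39002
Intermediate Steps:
A = -256 (A = -252 - 4 = -256)
(2077 + A)/(3160 + 1509) = (2077 - 256)/(3160 + 1509) = 1821/4669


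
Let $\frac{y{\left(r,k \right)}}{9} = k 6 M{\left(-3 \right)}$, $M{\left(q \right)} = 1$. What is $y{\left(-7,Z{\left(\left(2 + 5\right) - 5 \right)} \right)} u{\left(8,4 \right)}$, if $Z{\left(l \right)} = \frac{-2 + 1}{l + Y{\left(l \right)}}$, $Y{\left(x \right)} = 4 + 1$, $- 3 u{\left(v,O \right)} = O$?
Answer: $\frac{72}{7} \approx 10.286$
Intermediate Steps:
$u{\left(v,O \right)} = - \frac{O}{3}$
$Y{\left(x \right)} = 5$
$Z{\left(l \right)} = - \frac{1}{5 + l}$ ($Z{\left(l \right)} = \frac{-2 + 1}{l + 5} = - \frac{1}{5 + l}$)
$y{\left(r,k \right)} = 54 k$ ($y{\left(r,k \right)} = 9 k 6 \cdot 1 = 9 \cdot 6 k 1 = 9 \cdot 6 k = 54 k$)
$y{\left(-7,Z{\left(\left(2 + 5\right) - 5 \right)} \right)} u{\left(8,4 \right)} = 54 \left(- \frac{1}{5 + \left(\left(2 + 5\right) - 5\right)}\right) \left(\left(- \frac{1}{3}\right) 4\right) = 54 \left(- \frac{1}{5 + \left(7 - 5\right)}\right) \left(- \frac{4}{3}\right) = 54 \left(- \frac{1}{5 + 2}\right) \left(- \frac{4}{3}\right) = 54 \left(- \frac{1}{7}\right) \left(- \frac{4}{3}\right) = \left(- \frac{54}{7}\right) \left(- \frac{4}{3}\right) = \frac{72}{7}$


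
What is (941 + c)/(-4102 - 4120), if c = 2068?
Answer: -3009/8222 ≈ -0.36597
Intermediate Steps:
(941 + c)/(-4102 - 4120) = (941 + 2068)/(-4102 - 4120) = 3009/(-8222) = 3009*(-1/8222) = -3009/8222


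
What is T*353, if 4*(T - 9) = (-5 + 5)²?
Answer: 3177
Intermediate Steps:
T = 9 (T = 9 + (-5 + 5)²/4 = 9 + (¼)*0² = 9 + (¼)*0 = 9 + 0 = 9)
T*353 = 9*353 = 3177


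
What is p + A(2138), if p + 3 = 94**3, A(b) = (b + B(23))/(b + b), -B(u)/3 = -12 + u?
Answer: 3551566461/4276 ≈ 8.3058e+5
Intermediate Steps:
B(u) = 36 - 3*u (B(u) = -3*(-12 + u) = 36 - 3*u)
A(b) = (-33 + b)/(2*b) (A(b) = (b + (36 - 3*23))/(b + b) = (b + (36 - 69))/((2*b)) = (b - 33)*(1/(2*b)) = (-33 + b)*(1/(2*b)) = (-33 + b)/(2*b))
p = 830581 (p = -3 + 94**3 = -3 + 830584 = 830581)
p + A(2138) = 830581 + (1/2)*(-33 + 2138)/2138 = 830581 + (1/2)*(1/2138)*2105 = 830581 + 2105/4276 = 3551566461/4276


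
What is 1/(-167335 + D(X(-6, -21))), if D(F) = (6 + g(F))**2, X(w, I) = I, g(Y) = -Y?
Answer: -1/166606 ≈ -6.0022e-6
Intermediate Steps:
D(F) = (6 - F)**2
1/(-167335 + D(X(-6, -21))) = 1/(-167335 + (-6 - 21)**2) = 1/(-167335 + (-27)**2) = 1/(-167335 + 729) = 1/(-166606) = -1/166606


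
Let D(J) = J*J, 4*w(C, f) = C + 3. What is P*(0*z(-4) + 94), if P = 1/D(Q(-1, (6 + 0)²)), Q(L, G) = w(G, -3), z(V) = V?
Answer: 1504/1521 ≈ 0.98882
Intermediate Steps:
w(C, f) = ¾ + C/4 (w(C, f) = (C + 3)/4 = (3 + C)/4 = ¾ + C/4)
Q(L, G) = ¾ + G/4
D(J) = J²
P = 16/1521 (P = 1/((¾ + (6 + 0)²/4)²) = 1/((¾ + (¼)*6²)²) = 1/((¾ + (¼)*36)²) = 1/((¾ + 9)²) = 1/((39/4)²) = 1/(1521/16) = 16/1521 ≈ 0.010519)
P*(0*z(-4) + 94) = 16*(0*(-4) + 94)/1521 = 16*(0 + 94)/1521 = (16/1521)*94 = 1504/1521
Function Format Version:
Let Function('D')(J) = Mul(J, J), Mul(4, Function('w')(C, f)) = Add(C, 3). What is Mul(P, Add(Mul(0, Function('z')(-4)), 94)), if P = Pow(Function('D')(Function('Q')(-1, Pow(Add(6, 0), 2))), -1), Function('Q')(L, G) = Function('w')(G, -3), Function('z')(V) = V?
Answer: Rational(1504, 1521) ≈ 0.98882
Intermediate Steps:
Function('w')(C, f) = Add(Rational(3, 4), Mul(Rational(1, 4), C)) (Function('w')(C, f) = Mul(Rational(1, 4), Add(C, 3)) = Mul(Rational(1, 4), Add(3, C)) = Add(Rational(3, 4), Mul(Rational(1, 4), C)))
Function('Q')(L, G) = Add(Rational(3, 4), Mul(Rational(1, 4), G))
Function('D')(J) = Pow(J, 2)
P = Rational(16, 1521) (P = Pow(Pow(Add(Rational(3, 4), Mul(Rational(1, 4), Pow(Add(6, 0), 2))), 2), -1) = Pow(Pow(Add(Rational(3, 4), Mul(Rational(1, 4), Pow(6, 2))), 2), -1) = Pow(Pow(Add(Rational(3, 4), Mul(Rational(1, 4), 36)), 2), -1) = Pow(Pow(Add(Rational(3, 4), 9), 2), -1) = Pow(Pow(Rational(39, 4), 2), -1) = Pow(Rational(1521, 16), -1) = Rational(16, 1521) ≈ 0.010519)
Mul(P, Add(Mul(0, Function('z')(-4)), 94)) = Mul(Rational(16, 1521), Add(Mul(0, -4), 94)) = Mul(Rational(16, 1521), Add(0, 94)) = Mul(Rational(16, 1521), 94) = Rational(1504, 1521)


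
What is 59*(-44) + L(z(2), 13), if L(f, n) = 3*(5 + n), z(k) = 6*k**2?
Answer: -2542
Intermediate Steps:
L(f, n) = 15 + 3*n
59*(-44) + L(z(2), 13) = 59*(-44) + (15 + 3*13) = -2596 + (15 + 39) = -2596 + 54 = -2542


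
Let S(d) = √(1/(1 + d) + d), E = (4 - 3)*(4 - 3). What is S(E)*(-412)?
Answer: -206*√6 ≈ -504.59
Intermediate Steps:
E = 1 (E = 1*1 = 1)
S(d) = √(d + 1/(1 + d))
S(E)*(-412) = √((1 + 1*(1 + 1))/(1 + 1))*(-412) = √((1 + 1*2)/2)*(-412) = √((1 + 2)/2)*(-412) = √((½)*3)*(-412) = √(3/2)*(-412) = (√6/2)*(-412) = -206*√6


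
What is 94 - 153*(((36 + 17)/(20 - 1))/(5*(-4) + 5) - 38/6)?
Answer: 103688/95 ≈ 1091.5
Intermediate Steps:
94 - 153*(((36 + 17)/(20 - 1))/(5*(-4) + 5) - 38/6) = 94 - 153*((53/19)/(-20 + 5) - 38*⅙) = 94 - 153*((53*(1/19))/(-15) - 19/3) = 94 - 153*((53/19)*(-1/15) - 19/3) = 94 - 153*(-53/285 - 19/3) = 94 - 153*(-1858/285) = 94 + 94758/95 = 103688/95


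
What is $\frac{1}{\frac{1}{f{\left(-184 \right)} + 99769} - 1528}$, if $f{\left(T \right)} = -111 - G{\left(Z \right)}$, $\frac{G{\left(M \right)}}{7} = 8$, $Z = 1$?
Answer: $- \frac{99602}{152191855} \approx -0.00065445$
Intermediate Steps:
$G{\left(M \right)} = 56$ ($G{\left(M \right)} = 7 \cdot 8 = 56$)
$f{\left(T \right)} = -167$ ($f{\left(T \right)} = -111 - 56 = -167$)
$\frac{1}{\frac{1}{f{\left(-184 \right)} + 99769} - 1528} = \frac{1}{\frac{1}{-167 + 99769} - 1528} = \frac{1}{\frac{1}{99602} - 1528} = \frac{1}{- \frac{152191855}{99602}} = - \frac{99602}{152191855}$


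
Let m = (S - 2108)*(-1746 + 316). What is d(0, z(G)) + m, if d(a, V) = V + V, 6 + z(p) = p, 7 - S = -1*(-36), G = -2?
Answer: 3055894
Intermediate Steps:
S = -29 (S = 7 - (-1)*(-36) = 7 - 1*36 = 7 - 36 = -29)
z(p) = -6 + p
d(a, V) = 2*V
m = 3055910 (m = (-29 - 2108)*(-1746 + 316) = -2137*(-1430) = 3055910)
d(0, z(G)) + m = 2*(-6 - 2) + 3055910 = 2*(-8) + 3055910 = -16 + 3055910 = 3055894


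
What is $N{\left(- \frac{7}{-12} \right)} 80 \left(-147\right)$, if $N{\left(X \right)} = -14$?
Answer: $164640$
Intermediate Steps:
$N{\left(- \frac{7}{-12} \right)} 80 \left(-147\right) = \left(-14\right) 80 \left(-147\right) = \left(-1120\right) \left(-147\right) = 164640$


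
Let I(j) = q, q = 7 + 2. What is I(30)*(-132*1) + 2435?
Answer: 1247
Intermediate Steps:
q = 9
I(j) = 9
I(30)*(-132*1) + 2435 = 9*(-132*1) + 2435 = 9*(-132) + 2435 = -1188 + 2435 = 1247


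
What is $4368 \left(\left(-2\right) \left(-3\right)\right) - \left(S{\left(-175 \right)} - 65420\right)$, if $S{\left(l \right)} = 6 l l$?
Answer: $-92122$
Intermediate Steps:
$S{\left(l \right)} = 6 l^{2}$
$4368 \left(\left(-2\right) \left(-3\right)\right) - \left(S{\left(-175 \right)} - 65420\right) = 4368 \left(\left(-2\right) \left(-3\right)\right) - \left(6 \left(-175\right)^{2} - 65420\right) = 4368 \cdot 6 - \left(6 \cdot 30625 - 65420\right) = 26208 - \left(183750 - 65420\right) = 26208 - 118330 = -92122$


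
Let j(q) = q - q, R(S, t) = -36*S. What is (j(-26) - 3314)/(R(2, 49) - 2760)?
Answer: 1657/1416 ≈ 1.1702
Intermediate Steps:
j(q) = 0
(j(-26) - 3314)/(R(2, 49) - 2760) = (0 - 3314)/(-36*2 - 2760) = -3314/(-72 - 2760) = -3314/(-2832) = -3314*(-1/2832) = 1657/1416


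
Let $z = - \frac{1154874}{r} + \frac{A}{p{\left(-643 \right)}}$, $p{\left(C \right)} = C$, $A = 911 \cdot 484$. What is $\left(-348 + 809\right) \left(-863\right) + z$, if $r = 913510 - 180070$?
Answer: $- \frac{31324609423517}{78600320} \approx -3.9853 \cdot 10^{5}$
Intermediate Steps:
$r = 733440$
$A = 440924$
$z = - \frac{54022313757}{78600320}$ ($z = - \frac{1154874}{733440} + \frac{440924}{-643} = \left(-1154874\right) \frac{1}{733440} + 440924 \left(- \frac{1}{643}\right) = - \frac{192479}{122240} - \frac{440924}{643} = - \frac{54022313757}{78600320} \approx -687.3$)
$\left(-348 + 809\right) \left(-863\right) + z = \left(-348 + 809\right) \left(-863\right) - \frac{54022313757}{78600320} = 461 \left(-863\right) - \frac{54022313757}{78600320} = -397843 - \frac{54022313757}{78600320} = - \frac{31324609423517}{78600320}$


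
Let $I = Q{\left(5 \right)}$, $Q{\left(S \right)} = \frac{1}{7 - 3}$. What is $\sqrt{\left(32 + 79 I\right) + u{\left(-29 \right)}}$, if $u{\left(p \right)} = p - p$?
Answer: $\frac{3 \sqrt{23}}{2} \approx 7.1937$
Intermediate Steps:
$Q{\left(S \right)} = \frac{1}{4}$
$u{\left(p \right)} = 0$
$I = \frac{1}{4} \approx 0.25$
$\sqrt{\left(32 + 79 I\right) + u{\left(-29 \right)}} = \sqrt{\left(32 + 79 \cdot \frac{1}{4}\right) + 0} = \sqrt{\left(32 + \frac{79}{4}\right) + 0} = \sqrt{\frac{207}{4} + 0} = \sqrt{\frac{207}{4}} = \frac{3 \sqrt{23}}{2}$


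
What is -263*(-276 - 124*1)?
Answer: 105200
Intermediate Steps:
-263*(-276 - 124*1) = -263*(-276 - 124) = -263*(-400) = 105200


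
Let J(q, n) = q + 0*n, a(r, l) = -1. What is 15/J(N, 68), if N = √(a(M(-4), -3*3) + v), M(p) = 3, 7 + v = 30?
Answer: 15*√22/22 ≈ 3.1980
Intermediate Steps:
v = 23 (v = -7 + 30 = 23)
N = √22 (N = √(-1 + 23) = √22 ≈ 4.6904)
J(q, n) = q (J(q, n) = q + 0 = q)
15/J(N, 68) = 15/(√22) = 15*(√22/22) = 15*√22/22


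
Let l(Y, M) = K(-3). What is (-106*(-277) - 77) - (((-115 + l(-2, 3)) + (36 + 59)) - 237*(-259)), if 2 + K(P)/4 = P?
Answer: -32058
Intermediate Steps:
K(P) = -8 + 4*P
l(Y, M) = -20 (l(Y, M) = -8 + 4*(-3) = -8 - 12 = -20)
(-106*(-277) - 77) - (((-115 + l(-2, 3)) + (36 + 59)) - 237*(-259)) = (-106*(-277) - 77) - (((-115 - 20) + (36 + 59)) - 237*(-259)) = (29362 - 77) - ((-135 + 95) + 61383) = 29285 - (-40 + 61383) = 29285 - 1*61343 = 29285 - 61343 = -32058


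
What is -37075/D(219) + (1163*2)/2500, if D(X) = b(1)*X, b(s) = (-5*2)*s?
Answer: 2444536/136875 ≈ 17.860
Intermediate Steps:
b(s) = -10*s
D(X) = -10*X (D(X) = (-10*1)*X = -10*X)
-37075/D(219) + (1163*2)/2500 = -37075/((-10*219)) + (1163*2)/2500 = -37075/(-2190) + 2326*(1/2500) = -37075*(-1/2190) + 1163/1250 = 7415/438 + 1163/1250 = 2444536/136875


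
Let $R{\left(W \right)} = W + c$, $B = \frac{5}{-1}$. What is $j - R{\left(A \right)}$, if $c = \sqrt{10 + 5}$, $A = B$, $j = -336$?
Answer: $-331 - \sqrt{15} \approx -334.87$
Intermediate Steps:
$B = -5$ ($B = 5 \left(-1\right) = -5$)
$A = -5$
$c = \sqrt{15} \approx 3.873$
$R{\left(W \right)} = W + \sqrt{15}$
$j - R{\left(A \right)} = -336 - \left(-5 + \sqrt{15}\right) = -336 + \left(5 - \sqrt{15}\right) = -331 - \sqrt{15}$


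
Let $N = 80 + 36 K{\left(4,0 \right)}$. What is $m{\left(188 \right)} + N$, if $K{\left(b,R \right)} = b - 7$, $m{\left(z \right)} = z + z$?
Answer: $348$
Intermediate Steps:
$m{\left(z \right)} = 2 z$
$K{\left(b,R \right)} = -7 + b$
$N = -28$ ($N = 80 + 36 \left(-7 + 4\right) = 80 + 36 \left(-3\right) = 80 - 108 = -28$)
$m{\left(188 \right)} + N = 2 \cdot 188 - 28 = 376 - 28 = 348$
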